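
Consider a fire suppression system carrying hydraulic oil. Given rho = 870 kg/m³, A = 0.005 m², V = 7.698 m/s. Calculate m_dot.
Formula: \dot{m} = \rho A V
m_dot = 870·0.005·7.698 = 33.49 kg/s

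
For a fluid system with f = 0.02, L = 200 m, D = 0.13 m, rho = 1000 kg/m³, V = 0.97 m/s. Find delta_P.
Formula: \Delta P = f \frac{L}{D} \frac{\rho V^2}{2}
delta_P = 0.02·(200/0.13)·0.5·1000·0.97²/1000 = 14.48 kPa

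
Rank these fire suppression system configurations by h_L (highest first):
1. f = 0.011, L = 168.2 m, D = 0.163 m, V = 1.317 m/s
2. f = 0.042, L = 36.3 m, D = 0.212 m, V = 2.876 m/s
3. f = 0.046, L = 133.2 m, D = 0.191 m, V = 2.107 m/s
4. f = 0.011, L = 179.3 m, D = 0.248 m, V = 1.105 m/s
Case 1: h_L = 1.003 m
Case 2: h_L = 3.032 m
Case 3: h_L = 7.259 m
Case 4: h_L = 0.4949 m
Ranking (highest first): 3, 2, 1, 4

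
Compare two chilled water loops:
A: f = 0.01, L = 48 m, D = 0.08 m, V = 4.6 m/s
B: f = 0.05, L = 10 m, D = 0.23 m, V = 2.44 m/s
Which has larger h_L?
h_L(A) = 6.471 m, h_L(B) = 0.6597 m. Answer: A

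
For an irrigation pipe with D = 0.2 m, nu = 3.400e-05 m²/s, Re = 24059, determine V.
Formula: Re = \frac{V D}{\nu}
Substituting knowns: 24059 = V·0.2/3.400e-05
Solving for V: V = 24059·3.400e-05/0.2 = 4.09 m/s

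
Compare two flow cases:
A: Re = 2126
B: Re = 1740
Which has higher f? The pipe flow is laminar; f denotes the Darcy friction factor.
f(A) = 0.0301, f(B) = 0.03678. Answer: B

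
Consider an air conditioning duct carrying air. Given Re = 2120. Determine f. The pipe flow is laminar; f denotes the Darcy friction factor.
Formula: f = \frac{64}{Re}
f = 64/2120 = 0.03019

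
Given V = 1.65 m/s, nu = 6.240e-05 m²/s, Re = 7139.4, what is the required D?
Formula: Re = \frac{V D}{\nu}
Substituting knowns: 7139.4 = 1.65·D/6.240e-05
Solving for D: D = 7139.4·6.240e-05/1.65 = 0.27 m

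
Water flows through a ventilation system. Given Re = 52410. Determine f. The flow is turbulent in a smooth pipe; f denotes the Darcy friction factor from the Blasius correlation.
Formula: f = \frac{0.316}{Re^{0.25}}
f = 0.316/52410^0.25 = 0.02088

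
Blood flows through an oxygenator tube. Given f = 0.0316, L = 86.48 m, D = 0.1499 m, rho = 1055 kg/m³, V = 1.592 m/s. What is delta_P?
Formula: \Delta P = f \frac{L}{D} \frac{\rho V^2}{2}
delta_P = 0.0316·(86.48/0.1499)·0.5·1055·1.592²/1000 = 24.37 kPa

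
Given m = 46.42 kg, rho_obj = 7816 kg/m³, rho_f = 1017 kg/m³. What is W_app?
Formula: W_{app} = mg\left(1 - \frac{\rho_f}{\rho_{obj}}\right)
W_app = 46.42·9.81·(1 − 1017/7816) = 396.1 N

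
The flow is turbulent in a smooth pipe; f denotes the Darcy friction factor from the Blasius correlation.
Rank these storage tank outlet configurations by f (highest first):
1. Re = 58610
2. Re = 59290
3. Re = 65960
Case 1: f = 0.02031
Case 2: f = 0.02025
Case 3: f = 0.01972
Ranking (highest first): 1, 2, 3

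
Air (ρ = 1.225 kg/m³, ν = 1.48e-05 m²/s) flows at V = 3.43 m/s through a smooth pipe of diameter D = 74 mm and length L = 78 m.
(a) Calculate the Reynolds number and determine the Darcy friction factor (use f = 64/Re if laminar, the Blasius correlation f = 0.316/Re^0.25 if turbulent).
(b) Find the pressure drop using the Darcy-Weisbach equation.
(a) Re = V·D/ν = 3.43·0.074/1.48e-05 = 17150 → turbulent (Re > 4000); f = 0.316/Re^0.25 = 0.316/17150^0.25 = 0.027613
(b) Darcy-Weisbach: ΔP = f·(L/D)·½ρV²/1000 = 0.027613·(78/0.074)·½·1.225·3.43²/1000 = 0.2097 kPa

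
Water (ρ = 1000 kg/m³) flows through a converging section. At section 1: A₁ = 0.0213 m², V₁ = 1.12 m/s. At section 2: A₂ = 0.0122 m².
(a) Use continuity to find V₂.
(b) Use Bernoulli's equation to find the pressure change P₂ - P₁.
(a) Continuity: A₁V₁=A₂V₂ -> V₂=A₁V₁/A₂=0.0213*1.12/0.0122=1.96 m/s
(b) Bernoulli: P₂-P₁=0.5*rho*(V₁^2-V₂^2)/1000=0.5*1000*(1.12^2-1.96^2)/1000=-1.294 kPa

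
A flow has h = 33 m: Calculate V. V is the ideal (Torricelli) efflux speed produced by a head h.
Formula: V = \sqrt{2 g h}
V = √(2·9.81·33) = 25.45 m/s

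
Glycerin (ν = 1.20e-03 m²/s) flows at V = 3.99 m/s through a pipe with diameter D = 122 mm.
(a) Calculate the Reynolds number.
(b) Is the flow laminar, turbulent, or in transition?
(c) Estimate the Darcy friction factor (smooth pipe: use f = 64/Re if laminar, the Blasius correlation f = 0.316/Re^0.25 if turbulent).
(a) Re = V·D/ν = 3.99·0.122/1.20e-03 = 405.65
(b) Flow regime: laminar (Re < 2300)
(c) Friction factor: f = 64/Re = 64/405.65 = 0.1578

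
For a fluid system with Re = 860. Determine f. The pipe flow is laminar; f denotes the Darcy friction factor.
Formula: f = \frac{64}{Re}
f = 64/860 = 0.07442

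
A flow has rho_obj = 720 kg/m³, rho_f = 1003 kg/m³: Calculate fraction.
Formula: f_{sub} = \frac{\rho_{obj}}{\rho_f}
fraction = 720/1003 = 0.7178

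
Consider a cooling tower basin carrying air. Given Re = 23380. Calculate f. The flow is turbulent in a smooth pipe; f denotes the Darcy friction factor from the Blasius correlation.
Formula: f = \frac{0.316}{Re^{0.25}}
f = 0.316/23380^0.25 = 0.02556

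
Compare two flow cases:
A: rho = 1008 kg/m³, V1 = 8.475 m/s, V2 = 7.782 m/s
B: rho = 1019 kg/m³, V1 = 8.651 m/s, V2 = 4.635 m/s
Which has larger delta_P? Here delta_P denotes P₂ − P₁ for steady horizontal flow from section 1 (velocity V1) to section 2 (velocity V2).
delta_P(A) = 5.678 kPa, delta_P(B) = 27.19 kPa. Answer: B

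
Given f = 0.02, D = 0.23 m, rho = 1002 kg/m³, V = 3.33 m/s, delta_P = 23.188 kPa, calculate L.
Formula: \Delta P = f \frac{L}{D} \frac{\rho V^2}{2}
Substituting knowns: 23.188 = 0.02·(L/0.23)·0.5·1002·3.33²/1000
Solving for L: L = (23.188·1000)·0.23/(0.02·0.5·1002·3.33²) = 48 m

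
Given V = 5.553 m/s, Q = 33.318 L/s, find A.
Formula: Q = A V
Substituting knowns: 33.318 = A·5.553·1000
Solving for A: A = (33.318/1000)/5.553 = 0.006 m²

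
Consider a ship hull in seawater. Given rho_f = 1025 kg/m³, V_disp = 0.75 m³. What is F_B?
Formula: F_B = \rho_f g V_{disp}
F_B = 1025·9.81·0.75 = 7541 N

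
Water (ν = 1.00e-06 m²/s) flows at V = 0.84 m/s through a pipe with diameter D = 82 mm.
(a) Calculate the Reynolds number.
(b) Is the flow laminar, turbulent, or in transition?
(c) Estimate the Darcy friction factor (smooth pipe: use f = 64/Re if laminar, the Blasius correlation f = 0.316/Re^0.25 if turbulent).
(a) Re = V·D/ν = 0.84·0.082/1.00e-06 = 68880
(b) Flow regime: turbulent (Re > 4000)
(c) Friction factor: f = 0.316/Re^0.25 = 0.316/68880^0.25 = 0.01951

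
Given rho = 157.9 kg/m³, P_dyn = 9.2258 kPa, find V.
Formula: P_{dyn} = \frac{1}{2} \rho V^2
Substituting knowns: 9.2258 = 0.5·157.9·V²/1000
Solving for V: V = √(2·(9.2258·1000)/157.9) = 10.81 m/s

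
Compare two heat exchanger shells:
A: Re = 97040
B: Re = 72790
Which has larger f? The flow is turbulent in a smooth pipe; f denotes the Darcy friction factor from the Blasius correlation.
f(A) = 0.0179, f(B) = 0.01924. Answer: B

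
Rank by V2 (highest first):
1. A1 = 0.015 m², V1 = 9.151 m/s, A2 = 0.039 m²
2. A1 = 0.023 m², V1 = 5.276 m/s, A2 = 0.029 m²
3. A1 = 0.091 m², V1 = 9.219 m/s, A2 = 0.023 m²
Case 1: V2 = 3.52 m/s
Case 2: V2 = 4.184 m/s
Case 3: V2 = 36.48 m/s
Ranking (highest first): 3, 2, 1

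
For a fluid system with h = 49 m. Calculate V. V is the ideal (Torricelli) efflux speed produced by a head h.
Formula: V = \sqrt{2 g h}
V = √(2·9.81·49) = 31.01 m/s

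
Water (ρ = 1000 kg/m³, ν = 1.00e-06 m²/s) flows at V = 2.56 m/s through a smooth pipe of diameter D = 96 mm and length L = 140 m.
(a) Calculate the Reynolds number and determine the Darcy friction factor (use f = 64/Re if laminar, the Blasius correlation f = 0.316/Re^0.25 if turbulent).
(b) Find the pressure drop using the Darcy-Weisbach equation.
(a) Re = V·D/ν = 2.56·0.096/1.00e-06 = 245760 → turbulent (Re > 4000); f = 0.316/Re^0.25 = 0.316/245760^0.25 = 0.014193 (Blasius is strictly valid for Re ≲ 1e5; used here as the smooth-pipe estimate the problem specifies)
(b) Darcy-Weisbach: ΔP = f·(L/D)·½ρV²/1000 = 0.014193·(140/0.096)·½·1000·2.56²/1000 = 67.82 kPa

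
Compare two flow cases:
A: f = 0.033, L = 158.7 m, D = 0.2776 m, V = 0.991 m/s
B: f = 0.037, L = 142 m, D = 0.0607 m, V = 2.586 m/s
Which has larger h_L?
h_L(A) = 0.9443 m, h_L(B) = 29.5 m. Answer: B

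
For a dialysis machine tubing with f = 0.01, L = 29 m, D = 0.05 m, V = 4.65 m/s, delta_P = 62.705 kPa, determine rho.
Formula: \Delta P = f \frac{L}{D} \frac{\rho V^2}{2}
Substituting knowns: 62.705 = 0.01·(29/0.05)·0.5·rho·4.65²/1000
Solving for rho: rho = (62.705·1000)/(0.01·(29/0.05)·0.5·4.65²) = 1000 kg/m³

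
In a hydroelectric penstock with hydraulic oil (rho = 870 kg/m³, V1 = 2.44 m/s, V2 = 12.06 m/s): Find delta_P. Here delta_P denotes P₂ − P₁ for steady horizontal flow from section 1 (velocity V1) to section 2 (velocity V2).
Formula: \Delta P = \frac{1}{2} \rho (V_1^2 - V_2^2)
delta_P = 0.5·870·(2.44² − 12.06²)/1000 = -60.68 kPa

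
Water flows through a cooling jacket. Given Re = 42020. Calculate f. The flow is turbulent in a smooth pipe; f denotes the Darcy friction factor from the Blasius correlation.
Formula: f = \frac{0.316}{Re^{0.25}}
f = 0.316/42020^0.25 = 0.02207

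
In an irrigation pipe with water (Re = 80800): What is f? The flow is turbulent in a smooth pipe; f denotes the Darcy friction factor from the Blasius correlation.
Formula: f = \frac{0.316}{Re^{0.25}}
f = 0.316/80800^0.25 = 0.01874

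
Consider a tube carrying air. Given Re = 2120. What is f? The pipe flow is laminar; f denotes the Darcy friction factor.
Formula: f = \frac{64}{Re}
f = 64/2120 = 0.03019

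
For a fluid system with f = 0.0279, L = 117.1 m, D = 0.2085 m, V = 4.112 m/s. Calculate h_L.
Formula: h_L = f \frac{L}{D} \frac{V^2}{2g}
h_L = 0.0279·(117.1/0.2085)·4.112²/(2·9.81) = 13.5 m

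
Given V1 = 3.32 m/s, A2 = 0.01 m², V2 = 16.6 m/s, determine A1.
Formula: V_2 = \frac{A_1 V_1}{A_2}
Substituting knowns: 16.6 = A1·3.32/0.01
Solving for A1: A1 = 16.6·0.01/3.32 = 0.05 m²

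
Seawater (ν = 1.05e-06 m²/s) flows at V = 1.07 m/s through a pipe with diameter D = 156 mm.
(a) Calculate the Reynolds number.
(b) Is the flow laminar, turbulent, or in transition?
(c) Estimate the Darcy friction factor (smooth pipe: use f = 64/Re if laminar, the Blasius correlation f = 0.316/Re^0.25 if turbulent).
(a) Re = V·D/ν = 1.07·0.156/1.05e-06 = 158970
(b) Flow regime: turbulent (Re > 4000)
(c) Friction factor: f = 0.316/Re^0.25 = 0.316/158970^0.25 = 0.01583 (Blasius is strictly valid for Re ≲ 1e5; used here as the smooth-pipe estimate the problem specifies)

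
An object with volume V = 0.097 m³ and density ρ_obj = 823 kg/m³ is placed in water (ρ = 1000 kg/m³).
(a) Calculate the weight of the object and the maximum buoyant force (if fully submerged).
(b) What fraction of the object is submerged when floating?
(a) W=rho_obj*g*V=823*9.81*0.097=783.1 N; F_B(max)=rho*g*V=1000*9.81*0.097=951.6 N
(b) Floating fraction=rho_obj/rho=823/1000=0.823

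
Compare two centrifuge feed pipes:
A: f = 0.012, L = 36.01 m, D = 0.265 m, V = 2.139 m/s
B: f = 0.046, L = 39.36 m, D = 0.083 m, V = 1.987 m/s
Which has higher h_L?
h_L(A) = 0.3803 m, h_L(B) = 4.39 m. Answer: B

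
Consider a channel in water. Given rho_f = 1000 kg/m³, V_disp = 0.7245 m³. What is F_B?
Formula: F_B = \rho_f g V_{disp}
F_B = 1000·9.81·0.7245 = 7107 N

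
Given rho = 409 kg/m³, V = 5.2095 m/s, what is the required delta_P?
Formula: V = \sqrt{\frac{2 \Delta P}{\rho}}
Substituting knowns: 5.2095 = √(2·(delta_P·1000)/409)
Solving for delta_P: delta_P = 5.2095²·409/2/1000 = 5.55 kPa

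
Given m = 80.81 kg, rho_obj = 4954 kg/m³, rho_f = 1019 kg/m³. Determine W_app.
Formula: W_{app} = mg\left(1 - \frac{\rho_f}{\rho_{obj}}\right)
W_app = 80.81·9.81·(1 − 1019/4954) = 629.7 N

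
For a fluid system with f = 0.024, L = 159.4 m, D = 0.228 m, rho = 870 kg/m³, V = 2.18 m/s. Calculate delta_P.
Formula: \Delta P = f \frac{L}{D} \frac{\rho V^2}{2}
delta_P = 0.024·(159.4/0.228)·0.5·870·2.18²/1000 = 34.69 kPa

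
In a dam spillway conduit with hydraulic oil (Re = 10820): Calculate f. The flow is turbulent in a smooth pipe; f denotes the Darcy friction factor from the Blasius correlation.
Formula: f = \frac{0.316}{Re^{0.25}}
f = 0.316/10820^0.25 = 0.03098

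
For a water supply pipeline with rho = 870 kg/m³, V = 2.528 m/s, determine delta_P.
Formula: V = \sqrt{\frac{2 \Delta P}{\rho}}
Substituting knowns: 2.528 = √(2·(delta_P·1000)/870)
Solving for delta_P: delta_P = 2.528²·870/2/1000 = 2.78 kPa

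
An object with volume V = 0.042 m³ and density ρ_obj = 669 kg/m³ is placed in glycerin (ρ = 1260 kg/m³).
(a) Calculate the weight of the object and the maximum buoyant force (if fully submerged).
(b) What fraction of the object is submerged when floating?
(a) W=rho_obj*g*V=669*9.81*0.042=275.6 N; F_B(max)=rho*g*V=1260*9.81*0.042=519.1 N
(b) Floating fraction=rho_obj/rho=669/1260=0.531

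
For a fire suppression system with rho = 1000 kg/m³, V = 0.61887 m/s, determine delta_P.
Formula: V = \sqrt{\frac{2 \Delta P}{\rho}}
Substituting knowns: 0.61887 = √(2·(delta_P·1000)/1000)
Solving for delta_P: delta_P = 0.61887²·1000/2/1000 = 0.1915 kPa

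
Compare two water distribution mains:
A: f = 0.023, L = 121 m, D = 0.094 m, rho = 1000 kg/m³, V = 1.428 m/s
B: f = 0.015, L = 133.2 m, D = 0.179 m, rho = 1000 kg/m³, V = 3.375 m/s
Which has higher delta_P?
delta_P(A) = 30.19 kPa, delta_P(B) = 63.57 kPa. Answer: B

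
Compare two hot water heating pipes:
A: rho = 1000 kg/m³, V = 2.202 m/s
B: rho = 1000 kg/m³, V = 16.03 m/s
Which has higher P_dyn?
P_dyn(A) = 2.424 kPa, P_dyn(B) = 128.5 kPa. Answer: B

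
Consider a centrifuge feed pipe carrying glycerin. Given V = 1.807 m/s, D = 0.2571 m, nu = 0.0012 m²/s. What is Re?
Formula: Re = \frac{V D}{\nu}
Re = 1.807·0.2571/0.0012 = 387.1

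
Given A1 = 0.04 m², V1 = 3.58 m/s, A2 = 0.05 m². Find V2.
Formula: V_2 = \frac{A_1 V_1}{A_2}
V2 = 0.04·3.58/0.05 = 2.864 m/s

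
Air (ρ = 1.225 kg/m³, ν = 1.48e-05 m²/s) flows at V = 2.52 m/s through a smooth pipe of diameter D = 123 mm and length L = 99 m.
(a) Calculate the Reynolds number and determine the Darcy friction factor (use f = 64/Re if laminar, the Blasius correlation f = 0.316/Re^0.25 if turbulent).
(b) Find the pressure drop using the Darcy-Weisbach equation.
(a) Re = V·D/ν = 2.52·0.123/1.48e-05 = 20943 → turbulent (Re > 4000); f = 0.316/Re^0.25 = 0.316/20943^0.25 = 0.026268
(b) Darcy-Weisbach: ΔP = f·(L/D)·½ρV²/1000 = 0.026268·(99/0.123)·½·1.225·2.52²/1000 = 0.08224 kPa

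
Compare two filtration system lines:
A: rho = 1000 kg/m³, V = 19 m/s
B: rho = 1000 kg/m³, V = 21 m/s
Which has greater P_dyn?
P_dyn(A) = 180.5 kPa, P_dyn(B) = 220.5 kPa. Answer: B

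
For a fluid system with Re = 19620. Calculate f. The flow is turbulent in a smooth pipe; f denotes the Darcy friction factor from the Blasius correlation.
Formula: f = \frac{0.316}{Re^{0.25}}
f = 0.316/19620^0.25 = 0.0267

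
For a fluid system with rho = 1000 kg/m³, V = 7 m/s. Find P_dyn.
Formula: P_{dyn} = \frac{1}{2} \rho V^2
P_dyn = 0.5·1000·7²/1000 = 24.5 kPa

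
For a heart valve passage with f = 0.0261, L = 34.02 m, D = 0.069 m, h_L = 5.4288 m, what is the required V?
Formula: h_L = f \frac{L}{D} \frac{V^2}{2g}
Substituting knowns: 5.4288 = 0.0261·(34.02/0.069)·V²/(2·9.81)
Solving for V: V = √(5.4288·2·9.81/(0.0261·(34.02/0.069))) = 2.877 m/s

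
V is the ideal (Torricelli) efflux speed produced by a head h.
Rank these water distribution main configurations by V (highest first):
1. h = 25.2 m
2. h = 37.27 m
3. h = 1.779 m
Case 1: V = 22.24 m/s
Case 2: V = 27.04 m/s
Case 3: V = 5.908 m/s
Ranking (highest first): 2, 1, 3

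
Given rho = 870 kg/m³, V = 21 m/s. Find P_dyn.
Formula: P_{dyn} = \frac{1}{2} \rho V^2
P_dyn = 0.5·870·21²/1000 = 191.8 kPa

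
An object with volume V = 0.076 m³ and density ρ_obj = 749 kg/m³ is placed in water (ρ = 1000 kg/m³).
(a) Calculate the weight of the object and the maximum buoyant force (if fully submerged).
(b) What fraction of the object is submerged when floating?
(a) W=rho_obj*g*V=749*9.81*0.076=558.4 N; F_B(max)=rho*g*V=1000*9.81*0.076=745.6 N
(b) Floating fraction=rho_obj/rho=749/1000=0.749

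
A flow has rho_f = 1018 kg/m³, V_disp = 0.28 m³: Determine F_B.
Formula: F_B = \rho_f g V_{disp}
F_B = 1018·9.81·0.28 = 2796 N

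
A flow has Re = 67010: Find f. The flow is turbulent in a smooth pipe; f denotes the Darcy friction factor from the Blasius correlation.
Formula: f = \frac{0.316}{Re^{0.25}}
f = 0.316/67010^0.25 = 0.01964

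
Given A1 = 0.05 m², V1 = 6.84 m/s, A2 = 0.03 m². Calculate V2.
Formula: V_2 = \frac{A_1 V_1}{A_2}
V2 = 0.05·6.84/0.03 = 11.4 m/s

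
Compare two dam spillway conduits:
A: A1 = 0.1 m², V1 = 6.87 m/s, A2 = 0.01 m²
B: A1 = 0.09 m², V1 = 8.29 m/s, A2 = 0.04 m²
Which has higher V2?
V2(A) = 68.7 m/s, V2(B) = 18.65 m/s. Answer: A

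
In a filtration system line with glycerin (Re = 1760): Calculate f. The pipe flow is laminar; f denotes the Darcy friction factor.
Formula: f = \frac{64}{Re}
f = 64/1760 = 0.03636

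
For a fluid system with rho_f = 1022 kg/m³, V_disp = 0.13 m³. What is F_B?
Formula: F_B = \rho_f g V_{disp}
F_B = 1022·9.81·0.13 = 1303 N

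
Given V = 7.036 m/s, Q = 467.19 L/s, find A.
Formula: Q = A V
Substituting knowns: 467.19 = A·7.036·1000
Solving for A: A = (467.19/1000)/7.036 = 0.0664 m²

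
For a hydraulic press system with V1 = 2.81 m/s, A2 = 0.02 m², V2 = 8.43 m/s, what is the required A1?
Formula: V_2 = \frac{A_1 V_1}{A_2}
Substituting knowns: 8.43 = A1·2.81/0.02
Solving for A1: A1 = 8.43·0.02/2.81 = 0.06 m²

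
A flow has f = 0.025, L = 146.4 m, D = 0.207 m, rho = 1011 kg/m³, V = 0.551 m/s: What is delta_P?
Formula: \Delta P = f \frac{L}{D} \frac{\rho V^2}{2}
delta_P = 0.025·(146.4/0.207)·0.5·1011·0.551²/1000 = 2.714 kPa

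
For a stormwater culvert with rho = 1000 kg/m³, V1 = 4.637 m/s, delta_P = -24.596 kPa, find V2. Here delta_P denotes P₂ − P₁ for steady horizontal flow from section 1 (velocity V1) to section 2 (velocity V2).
Formula: \Delta P = \frac{1}{2} \rho (V_1^2 - V_2^2)
Substituting knowns: -24.596 = 0.5·1000·(4.637² − V2²)/1000
Solving for V2: V2 = √(4.637² − 2·(-24.596·1000)/1000) = 8.408 m/s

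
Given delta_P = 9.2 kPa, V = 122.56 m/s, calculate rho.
Formula: V = \sqrt{\frac{2 \Delta P}{\rho}}
Substituting knowns: 122.56 = √(2·(9.2·1000)/rho)
Solving for rho: rho = 2·(9.2·1000)/122.56² = 1.225 kg/m³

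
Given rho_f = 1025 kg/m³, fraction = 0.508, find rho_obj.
Formula: f_{sub} = \frac{\rho_{obj}}{\rho_f}
Substituting knowns: 0.508 = rho_obj/1025
Solving for rho_obj: rho_obj = 0.508·1025 = 520.7 kg/m³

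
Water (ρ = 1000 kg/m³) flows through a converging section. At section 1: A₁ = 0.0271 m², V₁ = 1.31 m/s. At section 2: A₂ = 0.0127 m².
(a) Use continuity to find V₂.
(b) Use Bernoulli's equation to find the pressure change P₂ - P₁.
(a) Continuity: A₁V₁=A₂V₂ -> V₂=A₁V₁/A₂=0.0271*1.31/0.0127=2.80 m/s
(b) Bernoulli: P₂-P₁=0.5*rho*(V₁^2-V₂^2)/1000=0.5*1000*(1.31^2-2.80^2)/1000=-3.062 kPa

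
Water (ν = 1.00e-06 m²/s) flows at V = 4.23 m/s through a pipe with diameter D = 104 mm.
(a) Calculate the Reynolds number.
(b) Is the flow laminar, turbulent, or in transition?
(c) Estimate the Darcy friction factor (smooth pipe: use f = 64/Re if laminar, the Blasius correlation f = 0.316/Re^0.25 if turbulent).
(a) Re = V·D/ν = 4.23·0.104/1.00e-06 = 439920
(b) Flow regime: turbulent (Re > 4000)
(c) Friction factor: f = 0.316/Re^0.25 = 0.316/439920^0.25 = 0.01227 (Blasius is strictly valid for Re ≲ 1e5; used here as the smooth-pipe estimate the problem specifies)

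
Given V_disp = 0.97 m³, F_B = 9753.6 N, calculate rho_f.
Formula: F_B = \rho_f g V_{disp}
Substituting knowns: 9753.6 = rho_f·9.81·0.97
Solving for rho_f: rho_f = 9753.6/(9.81·0.97) = 1025 kg/m³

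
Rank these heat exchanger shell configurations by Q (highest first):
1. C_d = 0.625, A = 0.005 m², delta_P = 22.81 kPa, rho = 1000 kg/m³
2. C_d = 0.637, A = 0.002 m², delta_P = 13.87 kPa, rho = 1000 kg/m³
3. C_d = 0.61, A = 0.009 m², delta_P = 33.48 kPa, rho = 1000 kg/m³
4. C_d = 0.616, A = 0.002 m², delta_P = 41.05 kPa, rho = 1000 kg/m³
Case 1: Q = 21.11 L/s
Case 2: Q = 6.71 L/s
Case 3: Q = 44.92 L/s
Case 4: Q = 11.16 L/s
Ranking (highest first): 3, 1, 4, 2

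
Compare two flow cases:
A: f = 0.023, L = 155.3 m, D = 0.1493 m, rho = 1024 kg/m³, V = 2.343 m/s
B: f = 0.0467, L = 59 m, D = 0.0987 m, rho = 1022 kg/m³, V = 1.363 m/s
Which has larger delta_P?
delta_P(A) = 67.24 kPa, delta_P(B) = 26.5 kPa. Answer: A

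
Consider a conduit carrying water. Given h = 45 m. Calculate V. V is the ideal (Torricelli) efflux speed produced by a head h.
Formula: V = \sqrt{2 g h}
V = √(2·9.81·45) = 29.71 m/s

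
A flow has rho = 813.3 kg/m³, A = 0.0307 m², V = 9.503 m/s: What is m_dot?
Formula: \dot{m} = \rho A V
m_dot = 813.3·0.0307·9.503 = 237.3 kg/s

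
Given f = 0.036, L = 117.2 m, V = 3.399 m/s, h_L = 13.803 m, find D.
Formula: h_L = f \frac{L}{D} \frac{V^2}{2g}
Substituting knowns: 13.803 = 0.036·(117.2/D)·3.399²/(2·9.81)
Solving for D: D = 0.036·117.2·3.399²/(2·9.81·13.803) = 0.18 m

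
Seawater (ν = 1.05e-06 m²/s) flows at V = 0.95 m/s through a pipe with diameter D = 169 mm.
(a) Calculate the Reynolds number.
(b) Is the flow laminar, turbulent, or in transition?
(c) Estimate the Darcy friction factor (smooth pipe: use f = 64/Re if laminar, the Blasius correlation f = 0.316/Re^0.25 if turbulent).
(a) Re = V·D/ν = 0.95·0.169/1.05e-06 = 152900
(b) Flow regime: turbulent (Re > 4000)
(c) Friction factor: f = 0.316/Re^0.25 = 0.316/152900^0.25 = 0.01598 (Blasius is strictly valid for Re ≲ 1e5; used here as the smooth-pipe estimate the problem specifies)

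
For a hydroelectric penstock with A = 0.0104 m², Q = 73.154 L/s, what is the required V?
Formula: Q = A V
Substituting knowns: 73.154 = 0.0104·V·1000
Solving for V: V = (73.154/1000)/0.0104 = 7.034 m/s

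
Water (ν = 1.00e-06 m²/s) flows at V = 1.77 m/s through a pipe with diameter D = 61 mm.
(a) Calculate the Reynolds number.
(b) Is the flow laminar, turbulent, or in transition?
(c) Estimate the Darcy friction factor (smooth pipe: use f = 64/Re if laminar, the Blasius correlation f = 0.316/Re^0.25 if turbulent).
(a) Re = V·D/ν = 1.77·0.061/1.00e-06 = 107970
(b) Flow regime: turbulent (Re > 4000)
(c) Friction factor: f = 0.316/Re^0.25 = 0.316/107970^0.25 = 0.01743 (Blasius is strictly valid for Re ≲ 1e5; used here as the smooth-pipe estimate the problem specifies)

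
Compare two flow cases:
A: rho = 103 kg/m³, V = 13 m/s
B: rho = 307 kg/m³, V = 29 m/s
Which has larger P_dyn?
P_dyn(A) = 8.704 kPa, P_dyn(B) = 129.1 kPa. Answer: B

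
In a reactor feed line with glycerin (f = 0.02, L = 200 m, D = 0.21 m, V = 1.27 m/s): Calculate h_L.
Formula: h_L = f \frac{L}{D} \frac{V^2}{2g}
h_L = 0.02·(200/0.21)·1.27²/(2·9.81) = 1.566 m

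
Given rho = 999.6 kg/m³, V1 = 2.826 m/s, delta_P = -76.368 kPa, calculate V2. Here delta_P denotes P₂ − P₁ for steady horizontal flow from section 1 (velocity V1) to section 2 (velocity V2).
Formula: \Delta P = \frac{1}{2} \rho (V_1^2 - V_2^2)
Substituting knowns: -76.368 = 0.5·999.6·(2.826² − V2²)/1000
Solving for V2: V2 = √(2.826² − 2·(-76.368·1000)/999.6) = 12.68 m/s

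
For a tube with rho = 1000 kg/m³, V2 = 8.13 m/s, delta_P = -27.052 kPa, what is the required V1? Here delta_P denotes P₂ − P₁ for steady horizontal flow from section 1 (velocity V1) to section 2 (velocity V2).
Formula: \Delta P = \frac{1}{2} \rho (V_1^2 - V_2^2)
Substituting knowns: -27.052 = 0.5·1000·(V1² − 8.13²)/1000
Solving for V1: V1 = √(8.13² + 2·(-27.052·1000)/1000) = 3.463 m/s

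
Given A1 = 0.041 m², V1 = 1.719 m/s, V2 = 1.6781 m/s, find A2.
Formula: V_2 = \frac{A_1 V_1}{A_2}
Substituting knowns: 1.6781 = 0.041·1.719/A2
Solving for A2: A2 = 0.041·1.719/1.6781 = 0.042 m²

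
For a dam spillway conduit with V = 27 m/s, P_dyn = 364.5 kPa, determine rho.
Formula: P_{dyn} = \frac{1}{2} \rho V^2
Substituting knowns: 364.5 = 0.5·rho·27²/1000
Solving for rho: rho = 2·(364.5·1000)/27² = 1000 kg/m³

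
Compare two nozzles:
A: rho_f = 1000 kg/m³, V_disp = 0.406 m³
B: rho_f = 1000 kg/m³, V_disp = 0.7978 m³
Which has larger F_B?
F_B(A) = 3983 N, F_B(B) = 7826 N. Answer: B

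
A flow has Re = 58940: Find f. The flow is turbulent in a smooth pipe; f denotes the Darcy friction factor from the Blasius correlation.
Formula: f = \frac{0.316}{Re^{0.25}}
f = 0.316/58940^0.25 = 0.02028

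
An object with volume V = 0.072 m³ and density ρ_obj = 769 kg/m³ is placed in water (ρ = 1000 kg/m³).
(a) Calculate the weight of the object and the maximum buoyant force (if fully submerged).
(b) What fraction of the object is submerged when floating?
(a) W=rho_obj*g*V=769*9.81*0.072=543.2 N; F_B(max)=rho*g*V=1000*9.81*0.072=706.3 N
(b) Floating fraction=rho_obj/rho=769/1000=0.769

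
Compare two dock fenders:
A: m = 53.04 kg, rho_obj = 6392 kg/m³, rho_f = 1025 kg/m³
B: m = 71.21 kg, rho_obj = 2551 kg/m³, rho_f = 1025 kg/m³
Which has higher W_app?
W_app(A) = 436.9 N, W_app(B) = 417.9 N. Answer: A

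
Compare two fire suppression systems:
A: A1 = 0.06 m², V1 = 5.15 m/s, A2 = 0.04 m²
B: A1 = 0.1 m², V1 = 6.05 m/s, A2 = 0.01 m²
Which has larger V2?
V2(A) = 7.725 m/s, V2(B) = 60.5 m/s. Answer: B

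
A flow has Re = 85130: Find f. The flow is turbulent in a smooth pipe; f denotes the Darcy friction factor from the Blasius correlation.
Formula: f = \frac{0.316}{Re^{0.25}}
f = 0.316/85130^0.25 = 0.0185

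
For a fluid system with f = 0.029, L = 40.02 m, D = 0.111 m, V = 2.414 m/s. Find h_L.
Formula: h_L = f \frac{L}{D} \frac{V^2}{2g}
h_L = 0.029·(40.02/0.111)·2.414²/(2·9.81) = 3.105 m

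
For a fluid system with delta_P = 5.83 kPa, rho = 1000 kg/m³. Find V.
Formula: V = \sqrt{\frac{2 \Delta P}{\rho}}
V = √(2·(5.83·1000)/1000) = 3.415 m/s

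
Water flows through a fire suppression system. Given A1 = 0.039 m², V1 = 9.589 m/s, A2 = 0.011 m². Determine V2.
Formula: V_2 = \frac{A_1 V_1}{A_2}
V2 = 0.039·9.589/0.011 = 34 m/s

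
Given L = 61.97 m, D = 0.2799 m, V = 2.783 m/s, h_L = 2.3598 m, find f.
Formula: h_L = f \frac{L}{D} \frac{V^2}{2g}
Substituting knowns: 2.3598 = f·(61.97/0.2799)·2.783²/(2·9.81)
Solving for f: f = 2.3598·2·9.81/((61.97/0.2799)·2.783²) = 0.027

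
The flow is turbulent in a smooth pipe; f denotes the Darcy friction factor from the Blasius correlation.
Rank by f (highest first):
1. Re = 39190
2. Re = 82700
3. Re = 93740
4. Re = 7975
Case 1: f = 0.02246
Case 2: f = 0.01863
Case 3: f = 0.01806
Case 4: f = 0.03344
Ranking (highest first): 4, 1, 2, 3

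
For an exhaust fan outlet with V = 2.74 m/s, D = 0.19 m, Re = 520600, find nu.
Formula: Re = \frac{V D}{\nu}
Substituting knowns: 520600 = 2.74·0.19/nu
Solving for nu: nu = 2.74·0.19/520600 = 1.000e-06 m²/s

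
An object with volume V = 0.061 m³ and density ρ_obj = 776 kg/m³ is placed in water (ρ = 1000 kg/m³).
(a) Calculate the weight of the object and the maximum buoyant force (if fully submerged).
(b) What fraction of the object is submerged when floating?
(a) W=rho_obj*g*V=776*9.81*0.061=464.4 N; F_B(max)=rho*g*V=1000*9.81*0.061=598.4 N
(b) Floating fraction=rho_obj/rho=776/1000=0.776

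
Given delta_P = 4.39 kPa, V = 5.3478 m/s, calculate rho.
Formula: V = \sqrt{\frac{2 \Delta P}{\rho}}
Substituting knowns: 5.3478 = √(2·(4.39·1000)/rho)
Solving for rho: rho = 2·(4.39·1000)/5.3478² = 307 kg/m³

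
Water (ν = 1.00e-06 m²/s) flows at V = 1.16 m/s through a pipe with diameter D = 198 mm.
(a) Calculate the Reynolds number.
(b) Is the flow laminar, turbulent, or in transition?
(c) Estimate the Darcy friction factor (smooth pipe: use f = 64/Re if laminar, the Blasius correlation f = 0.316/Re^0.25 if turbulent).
(a) Re = V·D/ν = 1.16·0.198/1.00e-06 = 229680
(b) Flow regime: turbulent (Re > 4000)
(c) Friction factor: f = 0.316/Re^0.25 = 0.316/229680^0.25 = 0.01443 (Blasius is strictly valid for Re ≲ 1e5; used here as the smooth-pipe estimate the problem specifies)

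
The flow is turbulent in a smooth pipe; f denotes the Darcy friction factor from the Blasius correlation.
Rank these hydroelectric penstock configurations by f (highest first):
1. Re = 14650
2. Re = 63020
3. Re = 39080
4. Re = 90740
Case 1: f = 0.02872
Case 2: f = 0.01994
Case 3: f = 0.02247
Case 4: f = 0.01821
Ranking (highest first): 1, 3, 2, 4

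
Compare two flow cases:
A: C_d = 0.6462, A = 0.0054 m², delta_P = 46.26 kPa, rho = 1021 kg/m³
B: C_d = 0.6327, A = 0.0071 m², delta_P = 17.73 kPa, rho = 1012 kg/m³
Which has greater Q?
Q(A) = 33.22 L/s, Q(B) = 26.59 L/s. Answer: A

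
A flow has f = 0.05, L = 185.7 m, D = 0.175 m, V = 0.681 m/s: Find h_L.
Formula: h_L = f \frac{L}{D} \frac{V^2}{2g}
h_L = 0.05·(185.7/0.175)·0.681²/(2·9.81) = 1.254 m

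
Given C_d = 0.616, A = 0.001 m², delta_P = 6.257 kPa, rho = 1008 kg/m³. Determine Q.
Formula: Q = C_d A \sqrt{\frac{2 \Delta P}{\rho}}
Q = 0.616·0.001·√(2·(6.257·1000)/1008)·1000 = 2.17 L/s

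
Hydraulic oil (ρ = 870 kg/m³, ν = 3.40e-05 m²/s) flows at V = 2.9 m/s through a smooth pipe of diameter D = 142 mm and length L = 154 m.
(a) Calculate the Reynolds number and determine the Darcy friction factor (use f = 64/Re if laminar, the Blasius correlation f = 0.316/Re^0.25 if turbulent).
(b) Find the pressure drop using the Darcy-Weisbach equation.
(a) Re = V·D/ν = 2.9·0.142/3.40e-05 = 12112 → turbulent (Re > 4000); f = 0.316/Re^0.25 = 0.316/12112^0.25 = 0.030122
(b) Darcy-Weisbach: ΔP = f·(L/D)·½ρV²/1000 = 0.030122·(154/0.142)·½·870·2.9²/1000 = 119.5 kPa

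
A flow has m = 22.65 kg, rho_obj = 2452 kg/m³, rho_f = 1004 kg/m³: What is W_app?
Formula: W_{app} = mg\left(1 - \frac{\rho_f}{\rho_{obj}}\right)
W_app = 22.65·9.81·(1 − 1004/2452) = 131.2 N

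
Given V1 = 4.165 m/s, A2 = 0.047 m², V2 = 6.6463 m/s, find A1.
Formula: V_2 = \frac{A_1 V_1}{A_2}
Substituting knowns: 6.6463 = A1·4.165/0.047
Solving for A1: A1 = 6.6463·0.047/4.165 = 0.075 m²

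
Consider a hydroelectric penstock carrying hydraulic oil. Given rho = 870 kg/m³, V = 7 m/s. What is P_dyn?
Formula: P_{dyn} = \frac{1}{2} \rho V^2
P_dyn = 0.5·870·7²/1000 = 21.32 kPa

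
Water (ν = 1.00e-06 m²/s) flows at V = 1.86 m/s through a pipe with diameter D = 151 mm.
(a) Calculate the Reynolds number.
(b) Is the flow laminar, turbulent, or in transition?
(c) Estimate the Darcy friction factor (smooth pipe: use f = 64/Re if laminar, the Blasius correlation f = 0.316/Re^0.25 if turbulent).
(a) Re = V·D/ν = 1.86·0.151/1.00e-06 = 280860
(b) Flow regime: turbulent (Re > 4000)
(c) Friction factor: f = 0.316/Re^0.25 = 0.316/280860^0.25 = 0.01373 (Blasius is strictly valid for Re ≲ 1e5; used here as the smooth-pipe estimate the problem specifies)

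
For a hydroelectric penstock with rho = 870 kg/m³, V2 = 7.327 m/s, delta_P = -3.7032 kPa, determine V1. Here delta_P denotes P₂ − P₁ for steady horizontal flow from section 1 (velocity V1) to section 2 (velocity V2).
Formula: \Delta P = \frac{1}{2} \rho (V_1^2 - V_2^2)
Substituting knowns: -3.7032 = 0.5·870·(V1² − 7.327²)/1000
Solving for V1: V1 = √(7.327² + 2·(-3.7032·1000)/870) = 6.721 m/s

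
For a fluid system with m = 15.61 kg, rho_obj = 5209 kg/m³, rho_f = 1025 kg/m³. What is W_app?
Formula: W_{app} = mg\left(1 - \frac{\rho_f}{\rho_{obj}}\right)
W_app = 15.61·9.81·(1 − 1025/5209) = 123 N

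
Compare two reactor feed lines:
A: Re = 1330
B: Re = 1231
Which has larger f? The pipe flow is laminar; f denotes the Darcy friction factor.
f(A) = 0.04812, f(B) = 0.05199. Answer: B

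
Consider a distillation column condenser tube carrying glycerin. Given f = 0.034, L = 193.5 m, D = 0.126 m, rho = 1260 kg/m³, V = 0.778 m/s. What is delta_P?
Formula: \Delta P = f \frac{L}{D} \frac{\rho V^2}{2}
delta_P = 0.034·(193.5/0.126)·0.5·1260·0.778²/1000 = 19.91 kPa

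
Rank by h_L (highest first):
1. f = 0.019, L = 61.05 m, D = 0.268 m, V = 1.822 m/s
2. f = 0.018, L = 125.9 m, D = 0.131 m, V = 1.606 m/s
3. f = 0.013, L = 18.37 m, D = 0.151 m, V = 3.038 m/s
Case 1: h_L = 0.7323 m
Case 2: h_L = 2.274 m
Case 3: h_L = 0.744 m
Ranking (highest first): 2, 3, 1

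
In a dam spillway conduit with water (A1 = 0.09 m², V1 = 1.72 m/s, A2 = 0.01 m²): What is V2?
Formula: V_2 = \frac{A_1 V_1}{A_2}
V2 = 0.09·1.72/0.01 = 15.48 m/s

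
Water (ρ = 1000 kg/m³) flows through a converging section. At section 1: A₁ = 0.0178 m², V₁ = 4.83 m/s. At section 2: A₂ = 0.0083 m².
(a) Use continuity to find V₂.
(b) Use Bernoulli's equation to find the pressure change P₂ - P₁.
(a) Continuity: A₁V₁=A₂V₂ -> V₂=A₁V₁/A₂=0.0178*4.83/0.0083=10.36 m/s
(b) Bernoulli: P₂-P₁=0.5*rho*(V₁^2-V₂^2)/1000=0.5*1000*(4.83^2-10.36^2)/1000=-42 kPa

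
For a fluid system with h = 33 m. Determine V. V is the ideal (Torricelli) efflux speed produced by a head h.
Formula: V = \sqrt{2 g h}
V = √(2·9.81·33) = 25.45 m/s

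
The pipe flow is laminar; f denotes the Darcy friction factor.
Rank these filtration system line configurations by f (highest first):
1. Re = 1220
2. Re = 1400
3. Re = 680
Case 1: f = 0.05246
Case 2: f = 0.04571
Case 3: f = 0.09412
Ranking (highest first): 3, 1, 2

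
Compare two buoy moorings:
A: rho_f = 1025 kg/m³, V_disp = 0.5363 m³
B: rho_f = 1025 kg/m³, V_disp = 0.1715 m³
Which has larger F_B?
F_B(A) = 5393 N, F_B(B) = 1724 N. Answer: A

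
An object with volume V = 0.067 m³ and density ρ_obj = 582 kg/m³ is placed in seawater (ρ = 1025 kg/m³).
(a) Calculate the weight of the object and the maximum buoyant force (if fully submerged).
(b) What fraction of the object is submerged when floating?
(a) W=rho_obj*g*V=582*9.81*0.067=382.5 N; F_B(max)=rho*g*V=1025*9.81*0.067=673.7 N
(b) Floating fraction=rho_obj/rho=582/1025=0.568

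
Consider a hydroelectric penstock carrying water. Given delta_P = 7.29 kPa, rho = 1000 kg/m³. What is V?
Formula: V = \sqrt{\frac{2 \Delta P}{\rho}}
V = √(2·(7.29·1000)/1000) = 3.818 m/s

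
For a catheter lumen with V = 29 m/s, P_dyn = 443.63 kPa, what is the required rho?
Formula: P_{dyn} = \frac{1}{2} \rho V^2
Substituting knowns: 443.63 = 0.5·rho·29²/1000
Solving for rho: rho = 2·(443.63·1000)/29² = 1055 kg/m³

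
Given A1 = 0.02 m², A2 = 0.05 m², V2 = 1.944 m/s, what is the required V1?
Formula: V_2 = \frac{A_1 V_1}{A_2}
Substituting knowns: 1.944 = 0.02·V1/0.05
Solving for V1: V1 = 1.944·0.05/0.02 = 4.86 m/s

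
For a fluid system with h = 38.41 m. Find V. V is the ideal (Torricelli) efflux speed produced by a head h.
Formula: V = \sqrt{2 g h}
V = √(2·9.81·38.41) = 27.45 m/s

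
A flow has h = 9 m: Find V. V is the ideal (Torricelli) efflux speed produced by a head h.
Formula: V = \sqrt{2 g h}
V = √(2·9.81·9) = 13.29 m/s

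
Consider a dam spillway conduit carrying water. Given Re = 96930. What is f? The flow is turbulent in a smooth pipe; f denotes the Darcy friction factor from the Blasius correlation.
Formula: f = \frac{0.316}{Re^{0.25}}
f = 0.316/96930^0.25 = 0.01791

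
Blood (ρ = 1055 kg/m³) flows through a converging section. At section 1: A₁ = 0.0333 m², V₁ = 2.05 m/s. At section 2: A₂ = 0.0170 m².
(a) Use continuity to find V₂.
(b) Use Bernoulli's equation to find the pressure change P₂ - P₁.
(a) Continuity: A₁V₁=A₂V₂ -> V₂=A₁V₁/A₂=0.0333*2.05/0.0170=4.02 m/s
(b) Bernoulli: P₂-P₁=0.5*rho*(V₁^2-V₂^2)/1000=0.5*1055*(2.05^2-4.02^2)/1000=-6.308 kPa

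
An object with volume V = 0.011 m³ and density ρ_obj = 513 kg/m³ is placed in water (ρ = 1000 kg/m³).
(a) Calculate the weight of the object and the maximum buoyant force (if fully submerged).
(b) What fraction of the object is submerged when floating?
(a) W=rho_obj*g*V=513*9.81*0.011=55.4 N; F_B(max)=rho*g*V=1000*9.81*0.011=107.9 N
(b) Floating fraction=rho_obj/rho=513/1000=0.513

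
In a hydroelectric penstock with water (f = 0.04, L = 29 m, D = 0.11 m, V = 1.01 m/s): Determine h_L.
Formula: h_L = f \frac{L}{D} \frac{V^2}{2g}
h_L = 0.04·(29/0.11)·1.01²/(2·9.81) = 0.5483 m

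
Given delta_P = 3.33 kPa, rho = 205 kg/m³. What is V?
Formula: V = \sqrt{\frac{2 \Delta P}{\rho}}
V = √(2·(3.33·1000)/205) = 5.7 m/s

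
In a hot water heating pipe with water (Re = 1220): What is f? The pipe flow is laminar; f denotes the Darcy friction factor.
Formula: f = \frac{64}{Re}
f = 64/1220 = 0.05246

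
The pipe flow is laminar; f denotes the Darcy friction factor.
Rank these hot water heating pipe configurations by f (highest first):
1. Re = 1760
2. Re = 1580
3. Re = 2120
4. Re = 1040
Case 1: f = 0.03636
Case 2: f = 0.04051
Case 3: f = 0.03019
Case 4: f = 0.06154
Ranking (highest first): 4, 2, 1, 3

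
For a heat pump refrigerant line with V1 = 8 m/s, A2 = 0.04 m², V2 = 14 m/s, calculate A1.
Formula: V_2 = \frac{A_1 V_1}{A_2}
Substituting knowns: 14 = A1·8/0.04
Solving for A1: A1 = 14·0.04/8 = 0.07 m²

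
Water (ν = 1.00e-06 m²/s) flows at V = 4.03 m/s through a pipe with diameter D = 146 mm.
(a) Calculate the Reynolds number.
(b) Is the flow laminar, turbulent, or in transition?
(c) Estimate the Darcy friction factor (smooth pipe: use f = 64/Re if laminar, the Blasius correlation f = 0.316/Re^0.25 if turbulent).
(a) Re = V·D/ν = 4.03·0.146/1.00e-06 = 588380
(b) Flow regime: turbulent (Re > 4000)
(c) Friction factor: f = 0.316/Re^0.25 = 0.316/588380^0.25 = 0.01141 (Blasius is strictly valid for Re ≲ 1e5; used here as the smooth-pipe estimate the problem specifies)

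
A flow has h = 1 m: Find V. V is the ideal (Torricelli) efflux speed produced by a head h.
Formula: V = \sqrt{2 g h}
V = √(2·9.81·1) = 4.429 m/s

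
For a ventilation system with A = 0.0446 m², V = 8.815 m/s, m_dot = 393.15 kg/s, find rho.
Formula: \dot{m} = \rho A V
Substituting knowns: 393.15 = rho·0.0446·8.815
Solving for rho: rho = 393.15/(0.0446·8.815) = 1000 kg/m³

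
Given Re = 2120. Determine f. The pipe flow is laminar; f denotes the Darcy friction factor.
Formula: f = \frac{64}{Re}
f = 64/2120 = 0.03019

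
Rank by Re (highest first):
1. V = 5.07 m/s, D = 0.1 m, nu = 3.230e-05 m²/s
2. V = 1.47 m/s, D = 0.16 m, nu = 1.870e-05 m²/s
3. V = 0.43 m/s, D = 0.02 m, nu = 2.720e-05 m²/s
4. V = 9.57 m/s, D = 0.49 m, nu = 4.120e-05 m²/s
Case 1: Re = 15697
Case 2: Re = 12578
Case 3: Re = 316.2
Case 4: Re = 113818
Ranking (highest first): 4, 1, 2, 3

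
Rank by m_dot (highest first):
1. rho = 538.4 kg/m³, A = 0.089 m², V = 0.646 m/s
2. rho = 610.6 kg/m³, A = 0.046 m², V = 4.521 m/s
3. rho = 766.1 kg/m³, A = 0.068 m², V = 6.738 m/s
Case 1: m_dot = 30.95 kg/s
Case 2: m_dot = 127 kg/s
Case 3: m_dot = 351 kg/s
Ranking (highest first): 3, 2, 1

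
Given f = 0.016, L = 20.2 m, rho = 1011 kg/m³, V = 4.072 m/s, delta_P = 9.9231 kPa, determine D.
Formula: \Delta P = f \frac{L}{D} \frac{\rho V^2}{2}
Substituting knowns: 9.9231 = 0.016·(20.2/D)·0.5·1011·4.072²/1000
Solving for D: D = 0.016·20.2·0.5·1011·4.072²/(9.9231·1000) = 0.273 m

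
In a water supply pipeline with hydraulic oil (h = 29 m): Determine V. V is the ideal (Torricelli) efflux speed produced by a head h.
Formula: V = \sqrt{2 g h}
V = √(2·9.81·29) = 23.85 m/s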